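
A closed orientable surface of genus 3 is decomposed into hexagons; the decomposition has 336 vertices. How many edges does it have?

510

χ = 2 − 2·3 = -4, and every face is a hexagon so 6F = 2E.
V − E + F = -4 with E = 6F/2 gives 336 − (6/2 − 1)·F = -4, so F = 170 and E = 510.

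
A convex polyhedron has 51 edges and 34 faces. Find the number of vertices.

Here V − E + F = 2.
V = 2 + E − F = 2 + 51 − 34 = 19.

19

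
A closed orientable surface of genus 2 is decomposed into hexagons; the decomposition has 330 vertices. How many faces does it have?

χ = 2 − 2·2 = -2, and every face is a hexagon so 6F = 2E.
V − E + F = -2 with E = 6F/2 gives 330 − (6/2 − 1)·F = -2, so F = 166 and E = 498.

166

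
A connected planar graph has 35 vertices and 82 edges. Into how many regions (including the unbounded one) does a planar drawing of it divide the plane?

Euler's formula for a connected plane graph: V − E + F = 2, so F = 2 − 35 + 82 = 49.

49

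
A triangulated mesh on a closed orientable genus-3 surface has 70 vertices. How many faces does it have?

148

χ = 2 − 2·3 = -4, and every face is a triangle so 3F = 2E.
V − E + F = -4 with E = 3F/2 gives 70 − (3/2 − 1)·F = -4, so F = 148 and E = 222.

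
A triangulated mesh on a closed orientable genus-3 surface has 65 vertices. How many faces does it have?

χ = 2 − 2·3 = -4, and every face is a triangle so 3F = 2E.
V − E + F = -4 with E = 3F/2 gives 65 − (3/2 − 1)·F = -4, so F = 138 and E = 207.

138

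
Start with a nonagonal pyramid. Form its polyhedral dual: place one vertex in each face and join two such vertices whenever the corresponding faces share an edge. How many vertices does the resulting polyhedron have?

10

The base solid has V = 10, E = 18, F = 10.
The dual swaps V and F and preserves E: V′ = F = 10, E′ = E = 18, F′ = V = 10.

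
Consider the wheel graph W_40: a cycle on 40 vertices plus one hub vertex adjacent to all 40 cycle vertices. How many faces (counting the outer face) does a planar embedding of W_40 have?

41

W_40 has V = 40 + 1 = 41 vertices and E = 2·40 = 80 edges.
By Euler's formula F = 2 − V + E = 2 − 41 + 80 = 41.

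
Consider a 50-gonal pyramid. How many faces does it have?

51

A pyramid on an n-gon base has one n-gon and n triangles: V = 50 + 1 = 51, E = 2·50 = 100, F = 50 + 1 = 51.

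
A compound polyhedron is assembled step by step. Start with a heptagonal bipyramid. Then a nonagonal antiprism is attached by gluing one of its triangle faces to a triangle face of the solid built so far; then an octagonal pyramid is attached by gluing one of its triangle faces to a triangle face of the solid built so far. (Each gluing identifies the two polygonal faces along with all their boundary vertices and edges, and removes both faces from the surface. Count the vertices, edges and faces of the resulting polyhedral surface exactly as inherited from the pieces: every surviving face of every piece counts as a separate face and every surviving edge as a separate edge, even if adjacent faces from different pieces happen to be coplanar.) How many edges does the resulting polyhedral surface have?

A heptagonal bipyramid: V=9, E=21, F=14.
Attach a nonagonal antiprism (V=18, E=36, F=20) along a 3-gon: merge 3 vertices and 3 edges, delete both glued faces → V=24, E=54, F=32.
Attach an octagonal pyramid (V=9, E=16, F=9) along a 3-gon: merge 3 vertices and 3 edges, delete both glued faces → V=30, E=67, F=39.
Check: V − E + F = 30 − 67 + 39 = 2.

67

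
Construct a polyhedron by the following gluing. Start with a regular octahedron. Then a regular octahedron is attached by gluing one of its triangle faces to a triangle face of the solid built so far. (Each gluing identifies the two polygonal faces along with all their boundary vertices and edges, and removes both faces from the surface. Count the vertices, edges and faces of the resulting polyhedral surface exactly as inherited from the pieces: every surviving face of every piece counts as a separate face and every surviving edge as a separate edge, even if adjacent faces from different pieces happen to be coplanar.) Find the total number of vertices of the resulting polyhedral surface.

9

A regular octahedron: V=6, E=12, F=8.
Attach a regular octahedron (V=6, E=12, F=8) along a 3-gon: merge 3 vertices and 3 edges, delete both glued faces → V=9, E=21, F=14.
Check: V − E + F = 9 − 21 + 14 = 2.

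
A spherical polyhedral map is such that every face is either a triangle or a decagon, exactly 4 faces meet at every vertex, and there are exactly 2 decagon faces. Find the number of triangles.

Let x be the number of triangles; then F = 2 + x.
Edge–face incidences: 2E = 10·2 + 3·x = 20 + 3x.
Every vertex has degree 4, so 4V = 2E.
Euler: V − E + F = 2 ⇒ (2E)/4 − E + (2 + x) = 2.
Multiply by 8: 2·(2E) − 4·(2E) + 8·(2 + x) = 16, i.e. 16 + 8x − 2·(20 + 3x) = 16.
Collecting terms: 2x − 24 = 16, so 2x = 40, so x = 20.
Then 2E = 20 + 3·20 = 80, so E = 40, V = 2E/4 = 20, F = 2 + 20 = 22.

20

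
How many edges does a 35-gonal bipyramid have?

A bipyramid over an n-gon has 2n triangular faces and n + 2 vertices: V = 35 + 2 = 37, E = 3·35 = 105, F = 2·35 = 70.

105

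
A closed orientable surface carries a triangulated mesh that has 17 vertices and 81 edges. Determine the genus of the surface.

6

Every face is a triangle and each edge borders two faces, so 3F = 2·81, giving F = 54.
χ = V − E + F = 17 − 81 + 54 = -10.
For a closed orientable surface χ = 2 − 2g, so g = (2 − (-10))/2 = 6.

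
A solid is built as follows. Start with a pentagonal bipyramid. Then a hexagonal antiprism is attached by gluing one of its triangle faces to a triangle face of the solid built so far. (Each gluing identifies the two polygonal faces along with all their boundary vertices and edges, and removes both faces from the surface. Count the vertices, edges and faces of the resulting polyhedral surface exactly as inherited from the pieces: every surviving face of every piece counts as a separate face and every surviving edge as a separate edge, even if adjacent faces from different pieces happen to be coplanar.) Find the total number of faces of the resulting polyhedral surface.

A pentagonal bipyramid: V=7, E=15, F=10.
Attach a hexagonal antiprism (V=12, E=24, F=14) along a 3-gon: merge 3 vertices and 3 edges, delete both glued faces → V=16, E=36, F=22.
Check: V − E + F = 16 − 36 + 22 = 2.

22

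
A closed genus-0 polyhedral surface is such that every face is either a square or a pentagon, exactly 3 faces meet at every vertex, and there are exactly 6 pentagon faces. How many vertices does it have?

Let x be the number of squares; then F = 6 + x.
Edge–face incidences: 2E = 5·6 + 4·x = 30 + 4x.
Every vertex has degree 3, so 3V = 2E.
Euler: V − E + F = 2 ⇒ (2E)/3 − E + (6 + x) = 2.
Multiply by 6: 2·(2E) − 3·(2E) + 6·(6 + x) = 12, i.e. 36 + 6x − (30 + 4x) = 12.
Collecting terms: 2x + 6 = 12, so 2x = 6, so x = 3.
Then 2E = 30 + 4·3 = 42, so E = 21, V = 2E/3 = 14, F = 6 + 3 = 9.

14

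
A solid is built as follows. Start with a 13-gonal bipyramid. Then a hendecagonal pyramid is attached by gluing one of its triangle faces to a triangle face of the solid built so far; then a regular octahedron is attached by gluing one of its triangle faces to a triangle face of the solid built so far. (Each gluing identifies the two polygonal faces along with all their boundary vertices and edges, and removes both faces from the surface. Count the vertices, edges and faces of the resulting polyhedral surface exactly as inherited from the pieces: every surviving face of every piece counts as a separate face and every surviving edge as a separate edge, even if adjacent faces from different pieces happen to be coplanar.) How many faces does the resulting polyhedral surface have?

42

A 13-gonal bipyramid: V=15, E=39, F=26.
Attach a hendecagonal pyramid (V=12, E=22, F=12) along a 3-gon: merge 3 vertices and 3 edges, delete both glued faces → V=24, E=58, F=36.
Attach a regular octahedron (V=6, E=12, F=8) along a 3-gon: merge 3 vertices and 3 edges, delete both glued faces → V=27, E=67, F=42.
Check: V − E + F = 27 − 67 + 42 = 2.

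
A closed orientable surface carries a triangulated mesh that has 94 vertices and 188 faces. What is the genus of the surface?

Every face is a triangle, so 2E = 3·188 = 564, giving E = 282.
χ = V − E + F = 94 − 282 + 188 = 0.
For a closed orientable surface χ = 2 − 2g, so g = (2 − (0))/2 = 1.

1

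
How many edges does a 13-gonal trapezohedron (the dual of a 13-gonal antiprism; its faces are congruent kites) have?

52

The n-trapezohedron (dual of the n-antiprism) has V = 2·13 + 2 = 28, E = 4·13 = 52, F = 2·13 = 26.
Check: V − E + F = 28 − 52 + 26 = 2.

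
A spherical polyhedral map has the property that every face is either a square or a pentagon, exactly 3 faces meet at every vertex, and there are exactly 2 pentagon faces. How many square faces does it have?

Let x be the number of squares; then F = 2 + x.
Edge–face incidences: 2E = 5·2 + 4·x = 10 + 4x.
Every vertex has degree 3, so 3V = 2E.
Euler: V − E + F = 2 ⇒ (2E)/3 − E + (2 + x) = 2.
Multiply by 6: 2·(2E) − 3·(2E) + 6·(2 + x) = 12, i.e. 12 + 6x − (10 + 4x) = 12.
Collecting terms: 2x + 2 = 12, so 2x = 10, so x = 5.
Then 2E = 10 + 4·5 = 30, so E = 15, V = 2E/3 = 10, F = 2 + 5 = 7.

5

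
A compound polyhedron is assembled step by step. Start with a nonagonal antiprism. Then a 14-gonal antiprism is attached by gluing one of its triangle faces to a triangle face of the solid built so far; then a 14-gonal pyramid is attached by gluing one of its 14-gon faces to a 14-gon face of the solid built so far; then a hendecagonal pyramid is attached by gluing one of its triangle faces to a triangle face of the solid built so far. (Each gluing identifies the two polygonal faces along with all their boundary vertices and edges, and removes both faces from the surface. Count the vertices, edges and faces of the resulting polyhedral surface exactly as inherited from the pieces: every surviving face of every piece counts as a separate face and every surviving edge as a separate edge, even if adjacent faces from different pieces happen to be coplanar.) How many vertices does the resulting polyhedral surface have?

53

A nonagonal antiprism: V=18, E=36, F=20.
Attach a 14-gonal antiprism (V=28, E=56, F=30) along a 3-gon: merge 3 vertices and 3 edges, delete both glued faces → V=43, E=89, F=48.
Attach a 14-gonal pyramid (V=15, E=28, F=15) along a 14-gon: merge 14 vertices and 14 edges, delete both glued faces → V=44, E=103, F=61.
Attach a hendecagonal pyramid (V=12, E=22, F=12) along a 3-gon: merge 3 vertices and 3 edges, delete both glued faces → V=53, E=122, F=71.
Check: V − E + F = 53 − 122 + 71 = 2.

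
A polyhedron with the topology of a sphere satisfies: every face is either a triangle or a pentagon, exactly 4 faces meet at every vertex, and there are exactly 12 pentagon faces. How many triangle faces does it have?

Let x be the number of triangles; then F = 12 + x.
Edge–face incidences: 2E = 5·12 + 3·x = 60 + 3x.
Every vertex has degree 4, so 4V = 2E.
Euler: V − E + F = 2 ⇒ (2E)/4 − E + (12 + x) = 2.
Multiply by 8: 2·(2E) − 4·(2E) + 8·(12 + x) = 16, i.e. 96 + 8x − 2·(60 + 3x) = 16.
Collecting terms: 2x − 24 = 16, so 2x = 40, so x = 20.
Then 2E = 60 + 3·20 = 120, so E = 60, V = 2E/4 = 30, F = 12 + 20 = 32.

20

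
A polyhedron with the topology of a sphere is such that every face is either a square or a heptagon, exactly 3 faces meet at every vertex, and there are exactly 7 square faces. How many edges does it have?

21

Let x be the number of heptagons; then F = 7 + x.
Edge–face incidences: 2E = 4·7 + 7·x = 28 + 7x.
Every vertex has degree 3, so 3V = 2E.
Euler: V − E + F = 2 ⇒ (2E)/3 − E + (7 + x) = 2.
Multiply by 6: 2·(2E) − 3·(2E) + 6·(7 + x) = 12, i.e. 42 + 6x − (28 + 7x) = 12.
Collecting terms: −x + 14 = 12, so −x = −2, so x = 2.
Then 2E = 28 + 7·2 = 42, so E = 21, V = 2E/3 = 14, F = 7 + 2 = 9.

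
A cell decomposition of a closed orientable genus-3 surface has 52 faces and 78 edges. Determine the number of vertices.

For a closed orientable surface of genus 3, χ = 2 − 2·3 = -4.
V = -4 + E − F = -4 + 78 − 52 = 22.

22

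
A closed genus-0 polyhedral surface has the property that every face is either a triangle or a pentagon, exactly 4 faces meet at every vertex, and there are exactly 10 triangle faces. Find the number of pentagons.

2

Let x be the number of pentagons; then F = 10 + x.
Edge–face incidences: 2E = 3·10 + 5·x = 30 + 5x.
Every vertex has degree 4, so 4V = 2E.
Euler: V − E + F = 2 ⇒ (2E)/4 − E + (10 + x) = 2.
Multiply by 8: 2·(2E) − 4·(2E) + 8·(10 + x) = 16, i.e. 80 + 8x − 2·(30 + 5x) = 16.
Collecting terms: −2x + 20 = 16, so −2x = −4, so x = 2.
Then 2E = 30 + 5·2 = 40, so E = 20, V = 2E/4 = 10, F = 10 + 2 = 12.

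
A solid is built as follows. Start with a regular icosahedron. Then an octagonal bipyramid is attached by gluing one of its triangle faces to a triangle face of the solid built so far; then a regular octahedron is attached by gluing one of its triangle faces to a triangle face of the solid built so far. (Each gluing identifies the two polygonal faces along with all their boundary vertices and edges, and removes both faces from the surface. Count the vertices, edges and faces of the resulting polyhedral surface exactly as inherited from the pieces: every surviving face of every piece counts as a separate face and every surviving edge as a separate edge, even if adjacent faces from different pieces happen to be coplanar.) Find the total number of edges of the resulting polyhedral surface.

A regular icosahedron: V=12, E=30, F=20.
Attach an octagonal bipyramid (V=10, E=24, F=16) along a 3-gon: merge 3 vertices and 3 edges, delete both glued faces → V=19, E=51, F=34.
Attach a regular octahedron (V=6, E=12, F=8) along a 3-gon: merge 3 vertices and 3 edges, delete both glued faces → V=22, E=60, F=40.
Check: V − E + F = 22 − 60 + 40 = 2.

60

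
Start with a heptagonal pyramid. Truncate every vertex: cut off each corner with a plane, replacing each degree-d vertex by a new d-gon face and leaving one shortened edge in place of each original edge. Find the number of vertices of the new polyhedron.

The base solid has V = 8, E = 14, F = 8.
Truncation replaces each original edge-end by a new vertex, so V′ = 2E = 28.
Each original edge survives, and each old vertex of degree d contributes d new edges; summing degrees gives Σd = 2E, so E′ = E + 2E = 3E = 42.
Each original face survives and each original vertex becomes one new face: F′ = F + V = 16.

28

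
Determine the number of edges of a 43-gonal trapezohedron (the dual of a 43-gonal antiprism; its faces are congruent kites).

The n-trapezohedron (dual of the n-antiprism) has V = 2·43 + 2 = 88, E = 4·43 = 172, F = 2·43 = 86.
Check: V − E + F = 88 − 172 + 86 = 2.

172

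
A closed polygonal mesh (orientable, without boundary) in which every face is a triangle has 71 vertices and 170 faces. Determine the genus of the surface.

8

Every face is a triangle, so 2E = 3·170 = 510, giving E = 255.
χ = V − E + F = 71 − 255 + 170 = -14.
For a closed orientable surface χ = 2 − 2g, so g = (2 − (-14))/2 = 8.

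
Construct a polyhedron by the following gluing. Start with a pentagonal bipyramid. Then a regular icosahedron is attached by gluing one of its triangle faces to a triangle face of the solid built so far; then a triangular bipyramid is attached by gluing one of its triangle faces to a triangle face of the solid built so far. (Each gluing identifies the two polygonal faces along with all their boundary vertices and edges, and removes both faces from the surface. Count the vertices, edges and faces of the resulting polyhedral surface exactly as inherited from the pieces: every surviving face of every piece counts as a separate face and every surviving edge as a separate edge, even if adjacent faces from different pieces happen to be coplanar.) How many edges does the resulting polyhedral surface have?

A pentagonal bipyramid: V=7, E=15, F=10.
Attach a regular icosahedron (V=12, E=30, F=20) along a 3-gon: merge 3 vertices and 3 edges, delete both glued faces → V=16, E=42, F=28.
Attach a triangular bipyramid (V=5, E=9, F=6) along a 3-gon: merge 3 vertices and 3 edges, delete both glued faces → V=18, E=48, F=32.
Check: V − E + F = 18 − 48 + 32 = 2.

48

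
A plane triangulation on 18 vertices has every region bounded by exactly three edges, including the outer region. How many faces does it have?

32

In a plane triangulation 3F = 2E and V − E + F = 2, so F = 2V − 4 = 2·18 − 4 = 32.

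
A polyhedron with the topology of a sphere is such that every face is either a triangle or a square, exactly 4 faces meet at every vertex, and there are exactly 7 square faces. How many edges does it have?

Let x be the number of triangles; then F = 7 + x.
Edge–face incidences: 2E = 4·7 + 3·x = 28 + 3x.
Every vertex has degree 4, so 4V = 2E.
Euler: V − E + F = 2 ⇒ (2E)/4 − E + (7 + x) = 2.
Multiply by 8: 2·(2E) − 4·(2E) + 8·(7 + x) = 16, i.e. 56 + 8x − 2·(28 + 3x) = 16.
Collecting terms: 2x = 16, so x = 8.
Then 2E = 28 + 3·8 = 52, so E = 26, V = 2E/4 = 13, F = 7 + 8 = 15.

26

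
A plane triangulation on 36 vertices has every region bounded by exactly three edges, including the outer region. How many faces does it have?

68

In a plane triangulation 3F = 2E and V − E + F = 2, so F = 2V − 4 = 2·36 − 4 = 68.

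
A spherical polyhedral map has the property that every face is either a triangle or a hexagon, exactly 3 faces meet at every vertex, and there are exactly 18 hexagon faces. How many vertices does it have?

Let x be the number of triangles; then F = 18 + x.
Edge–face incidences: 2E = 6·18 + 3·x = 108 + 3x.
Every vertex has degree 3, so 3V = 2E.
Euler: V − E + F = 2 ⇒ (2E)/3 − E + (18 + x) = 2.
Multiply by 6: 2·(2E) − 3·(2E) + 6·(18 + x) = 12, i.e. 108 + 6x − (108 + 3x) = 12.
Collecting terms: 3x = 12, so x = 4.
Then 2E = 108 + 3·4 = 120, so E = 60, V = 2E/3 = 40, F = 18 + 4 = 22.

40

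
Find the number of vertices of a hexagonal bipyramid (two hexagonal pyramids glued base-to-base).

A bipyramid over an n-gon has 2n triangular faces and n + 2 vertices: V = 6 + 2 = 8, E = 3·6 = 18, F = 2·6 = 12.

8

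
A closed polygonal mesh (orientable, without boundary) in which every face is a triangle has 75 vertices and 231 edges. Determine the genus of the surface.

2

Every face is a triangle and each edge borders two faces, so 3F = 2·231, giving F = 154.
χ = V − E + F = 75 − 231 + 154 = -2.
For a closed orientable surface χ = 2 − 2g, so g = (2 − (-2))/2 = 2.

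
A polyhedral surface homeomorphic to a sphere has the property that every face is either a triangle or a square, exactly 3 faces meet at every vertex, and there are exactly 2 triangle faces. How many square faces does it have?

Let x be the number of squares; then F = 2 + x.
Edge–face incidences: 2E = 3·2 + 4·x = 6 + 4x.
Every vertex has degree 3, so 3V = 2E.
Euler: V − E + F = 2 ⇒ (2E)/3 − E + (2 + x) = 2.
Multiply by 6: 2·(2E) − 3·(2E) + 6·(2 + x) = 12, i.e. 12 + 6x − (6 + 4x) = 12.
Collecting terms: 2x + 6 = 12, so 2x = 6, so x = 3.
Then 2E = 6 + 4·3 = 18, so E = 9, V = 2E/3 = 6, F = 2 + 3 = 5.

3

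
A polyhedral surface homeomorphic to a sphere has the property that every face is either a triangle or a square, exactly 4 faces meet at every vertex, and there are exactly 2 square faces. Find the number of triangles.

8

Let x be the number of triangles; then F = 2 + x.
Edge–face incidences: 2E = 4·2 + 3·x = 8 + 3x.
Every vertex has degree 4, so 4V = 2E.
Euler: V − E + F = 2 ⇒ (2E)/4 − E + (2 + x) = 2.
Multiply by 8: 2·(2E) − 4·(2E) + 8·(2 + x) = 16, i.e. 16 + 8x − 2·(8 + 3x) = 16.
Collecting terms: 2x = 16, so x = 8.
Then 2E = 8 + 3·8 = 32, so E = 16, V = 2E/4 = 8, F = 2 + 8 = 10.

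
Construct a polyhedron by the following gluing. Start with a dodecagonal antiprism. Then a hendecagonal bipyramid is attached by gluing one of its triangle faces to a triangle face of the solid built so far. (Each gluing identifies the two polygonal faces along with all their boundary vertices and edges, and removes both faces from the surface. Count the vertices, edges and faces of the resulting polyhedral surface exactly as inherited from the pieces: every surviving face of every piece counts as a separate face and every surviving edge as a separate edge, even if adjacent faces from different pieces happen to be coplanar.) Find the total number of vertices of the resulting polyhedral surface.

A dodecagonal antiprism: V=24, E=48, F=26.
Attach a hendecagonal bipyramid (V=13, E=33, F=22) along a 3-gon: merge 3 vertices and 3 edges, delete both glued faces → V=34, E=78, F=46.
Check: V − E + F = 34 − 78 + 46 = 2.

34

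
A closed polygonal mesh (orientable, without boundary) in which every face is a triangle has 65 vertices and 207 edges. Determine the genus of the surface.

3

Every face is a triangle and each edge borders two faces, so 3F = 2·207, giving F = 138.
χ = V − E + F = 65 − 207 + 138 = -4.
For a closed orientable surface χ = 2 − 2g, so g = (2 − (-4))/2 = 3.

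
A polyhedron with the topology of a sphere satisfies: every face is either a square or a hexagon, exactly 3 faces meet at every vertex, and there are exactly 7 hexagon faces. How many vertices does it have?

22

Let x be the number of squares; then F = 7 + x.
Edge–face incidences: 2E = 6·7 + 4·x = 42 + 4x.
Every vertex has degree 3, so 3V = 2E.
Euler: V − E + F = 2 ⇒ (2E)/3 − E + (7 + x) = 2.
Multiply by 6: 2·(2E) − 3·(2E) + 6·(7 + x) = 12, i.e. 42 + 6x − (42 + 4x) = 12.
Collecting terms: 2x = 12, so x = 6.
Then 2E = 42 + 4·6 = 66, so E = 33, V = 2E/3 = 22, F = 7 + 6 = 13.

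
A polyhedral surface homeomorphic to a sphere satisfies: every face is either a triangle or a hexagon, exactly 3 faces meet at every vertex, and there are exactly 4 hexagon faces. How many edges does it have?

Let x be the number of triangles; then F = 4 + x.
Edge–face incidences: 2E = 6·4 + 3·x = 24 + 3x.
Every vertex has degree 3, so 3V = 2E.
Euler: V − E + F = 2 ⇒ (2E)/3 − E + (4 + x) = 2.
Multiply by 6: 2·(2E) − 3·(2E) + 6·(4 + x) = 12, i.e. 24 + 6x − (24 + 3x) = 12.
Collecting terms: 3x = 12, so x = 4.
Then 2E = 24 + 3·4 = 36, so E = 18, V = 2E/3 = 12, F = 4 + 4 = 8.

18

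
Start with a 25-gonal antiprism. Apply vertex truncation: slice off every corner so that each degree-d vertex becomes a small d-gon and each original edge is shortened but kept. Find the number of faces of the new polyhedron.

102

The base solid has V = 50, E = 100, F = 52.
Truncation replaces each original edge-end by a new vertex, so V′ = 2E = 200.
Each original edge survives, and each old vertex of degree d contributes d new edges; summing degrees gives Σd = 2E, so E′ = E + 2E = 3E = 300.
Each original face survives and each original vertex becomes one new face: F′ = F + V = 102.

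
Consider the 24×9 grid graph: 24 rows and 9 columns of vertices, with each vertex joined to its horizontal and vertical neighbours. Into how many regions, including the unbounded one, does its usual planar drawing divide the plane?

The grid has V = 24·9 = 216 vertices and E = 24·8 + 9·23 = 399 edges.
F = 2 − V + E = 2 − 216 + 399 = 185.

185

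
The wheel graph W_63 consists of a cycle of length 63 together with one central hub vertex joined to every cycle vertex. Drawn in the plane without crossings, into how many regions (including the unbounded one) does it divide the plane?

64

W_63 has V = 63 + 1 = 64 vertices and E = 2·63 = 126 edges.
By Euler's formula F = 2 − V + E = 2 − 64 + 126 = 64.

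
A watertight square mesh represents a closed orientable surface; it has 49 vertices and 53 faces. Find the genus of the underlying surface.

Every face is a square, so 2E = 4·53 = 212, giving E = 106.
χ = V − E + F = 49 − 106 + 53 = -4.
For a closed orientable surface χ = 2 − 2g, so g = (2 − (-4))/2 = 3.

3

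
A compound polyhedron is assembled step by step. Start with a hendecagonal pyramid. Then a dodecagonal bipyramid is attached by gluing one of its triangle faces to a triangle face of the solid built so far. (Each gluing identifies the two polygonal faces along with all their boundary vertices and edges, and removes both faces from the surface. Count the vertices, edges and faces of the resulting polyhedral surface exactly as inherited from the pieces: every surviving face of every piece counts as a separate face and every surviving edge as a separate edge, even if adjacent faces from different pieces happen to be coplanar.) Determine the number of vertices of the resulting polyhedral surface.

A hendecagonal pyramid: V=12, E=22, F=12.
Attach a dodecagonal bipyramid (V=14, E=36, F=24) along a 3-gon: merge 3 vertices and 3 edges, delete both glued faces → V=23, E=55, F=34.
Check: V − E + F = 23 − 55 + 34 = 2.

23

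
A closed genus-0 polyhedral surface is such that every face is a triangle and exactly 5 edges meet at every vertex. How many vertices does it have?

12

Each face has 3 edges and each edge borders two faces, so 2E = 3F.
Each vertex has degree 5, so 5V = 2E and hence V = 3F/5.
Euler: V − E + F = 2 ⇒ (3F/5) − (3F/2) + F = 2.
Multiply by 10: (6 − 15 + 10)F = 20, i.e. 1F = 20.
So F = 20, E = 3·20/2 = 30, V = 3·20/5 = 12.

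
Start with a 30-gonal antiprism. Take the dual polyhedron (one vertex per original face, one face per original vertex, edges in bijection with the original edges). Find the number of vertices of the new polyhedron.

The base solid has V = 60, E = 120, F = 62.
The dual swaps V and F and preserves E: V′ = F = 62, E′ = E = 120, F′ = V = 60.

62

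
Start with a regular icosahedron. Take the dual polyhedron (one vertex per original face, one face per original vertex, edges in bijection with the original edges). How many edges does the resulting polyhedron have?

30

The base solid has V = 12, E = 30, F = 20.
The dual swaps V and F and preserves E: V′ = F = 20, E′ = E = 30, F′ = V = 12.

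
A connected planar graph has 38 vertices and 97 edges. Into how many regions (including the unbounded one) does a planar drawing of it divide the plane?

61

Euler's formula for a connected plane graph: V − E + F = 2, so F = 2 − 38 + 97 = 61.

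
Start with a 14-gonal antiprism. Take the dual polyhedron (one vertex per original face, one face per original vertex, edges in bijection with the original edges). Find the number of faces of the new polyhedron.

The base solid has V = 28, E = 56, F = 30.
The dual swaps V and F and preserves E: V′ = F = 30, E′ = E = 56, F′ = V = 28.

28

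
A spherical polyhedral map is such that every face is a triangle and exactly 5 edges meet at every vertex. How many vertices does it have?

12

Each face has 3 edges and each edge borders two faces, so 2E = 3F.
Each vertex has degree 5, so 5V = 2E and hence V = 3F/5.
Euler: V − E + F = 2 ⇒ (3F/5) − (3F/2) + F = 2.
Multiply by 10: (6 − 15 + 10)F = 20, i.e. 1F = 20.
So F = 20, E = 3·20/2 = 30, V = 3·20/5 = 12.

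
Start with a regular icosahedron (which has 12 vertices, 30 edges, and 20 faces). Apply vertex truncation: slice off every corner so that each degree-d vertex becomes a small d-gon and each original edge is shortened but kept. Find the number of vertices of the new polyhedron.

60

Truncation replaces each original edge-end by a new vertex, so V′ = 2E = 60.
Each original edge survives, and each old vertex of degree d contributes d new edges; summing degrees gives Σd = 2E, so E′ = E + 2E = 3E = 90.
Each original face survives and each original vertex becomes one new face: F′ = F + V = 32.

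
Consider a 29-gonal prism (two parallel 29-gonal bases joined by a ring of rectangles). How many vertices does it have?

A prism on an n-gon has two n-gon bases and n rectangular sides: V = 2·29 = 58, E = 3·29 = 87, F = 29 + 2 = 31.
Check: V − E + F = 58 − 87 + 31 = 2.

58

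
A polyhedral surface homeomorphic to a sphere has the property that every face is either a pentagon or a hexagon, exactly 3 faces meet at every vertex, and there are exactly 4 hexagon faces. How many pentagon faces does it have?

Let x be the number of pentagons; then F = 4 + x.
Edge–face incidences: 2E = 6·4 + 5·x = 24 + 5x.
Every vertex has degree 3, so 3V = 2E.
Euler: V − E + F = 2 ⇒ (2E)/3 − E + (4 + x) = 2.
Multiply by 6: 2·(2E) − 3·(2E) + 6·(4 + x) = 12, i.e. 24 + 6x − (24 + 5x) = 12.
Collecting terms: x = 12.
Then 2E = 24 + 5·12 = 84, so E = 42, V = 2E/3 = 28, F = 4 + 12 = 16.

12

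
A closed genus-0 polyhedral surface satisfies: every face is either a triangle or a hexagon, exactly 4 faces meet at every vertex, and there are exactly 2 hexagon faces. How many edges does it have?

24

Let x be the number of triangles; then F = 2 + x.
Edge–face incidences: 2E = 6·2 + 3·x = 12 + 3x.
Every vertex has degree 4, so 4V = 2E.
Euler: V − E + F = 2 ⇒ (2E)/4 − E + (2 + x) = 2.
Multiply by 8: 2·(2E) − 4·(2E) + 8·(2 + x) = 16, i.e. 16 + 8x − 2·(12 + 3x) = 16.
Collecting terms: 2x − 8 = 16, so 2x = 24, so x = 12.
Then 2E = 12 + 3·12 = 48, so E = 24, V = 2E/4 = 12, F = 2 + 12 = 14.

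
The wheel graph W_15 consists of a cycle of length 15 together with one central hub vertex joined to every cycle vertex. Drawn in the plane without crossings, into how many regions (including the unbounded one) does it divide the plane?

W_15 has V = 15 + 1 = 16 vertices and E = 2·15 = 30 edges.
By Euler's formula F = 2 − V + E = 2 − 16 + 30 = 16.

16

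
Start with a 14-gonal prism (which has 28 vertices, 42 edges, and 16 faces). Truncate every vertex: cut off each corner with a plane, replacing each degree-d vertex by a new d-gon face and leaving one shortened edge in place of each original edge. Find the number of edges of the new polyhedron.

Truncation replaces each original edge-end by a new vertex, so V′ = 2E = 84.
Each original edge survives, and each old vertex of degree d contributes d new edges; summing degrees gives Σd = 2E, so E′ = E + 2E = 3E = 126.
Each original face survives and each original vertex becomes one new face: F′ = F + V = 44.

126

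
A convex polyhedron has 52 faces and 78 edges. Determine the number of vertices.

28

Here V − E + F = 2.
V = 2 + E − F = 2 + 78 − 52 = 28.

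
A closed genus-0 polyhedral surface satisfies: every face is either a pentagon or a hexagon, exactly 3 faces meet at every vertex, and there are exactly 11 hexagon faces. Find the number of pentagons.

12

Let x be the number of pentagons; then F = 11 + x.
Edge–face incidences: 2E = 6·11 + 5·x = 66 + 5x.
Every vertex has degree 3, so 3V = 2E.
Euler: V − E + F = 2 ⇒ (2E)/3 − E + (11 + x) = 2.
Multiply by 6: 2·(2E) − 3·(2E) + 6·(11 + x) = 12, i.e. 66 + 6x − (66 + 5x) = 12.
Collecting terms: x = 12.
Then 2E = 66 + 5·12 = 126, so E = 63, V = 2E/3 = 42, F = 11 + 12 = 23.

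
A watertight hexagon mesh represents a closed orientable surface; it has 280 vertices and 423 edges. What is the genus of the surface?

2

Every face is a hexagon and each edge borders two faces, so 6F = 2·423, giving F = 141.
χ = V − E + F = 280 − 423 + 141 = -2.
For a closed orientable surface χ = 2 − 2g, so g = (2 − (-2))/2 = 2.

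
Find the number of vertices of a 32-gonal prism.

64

A prism on an n-gon has two n-gon bases and n rectangular sides: V = 2·32 = 64, E = 3·32 = 96, F = 32 + 2 = 34.
Check: V − E + F = 64 − 96 + 34 = 2.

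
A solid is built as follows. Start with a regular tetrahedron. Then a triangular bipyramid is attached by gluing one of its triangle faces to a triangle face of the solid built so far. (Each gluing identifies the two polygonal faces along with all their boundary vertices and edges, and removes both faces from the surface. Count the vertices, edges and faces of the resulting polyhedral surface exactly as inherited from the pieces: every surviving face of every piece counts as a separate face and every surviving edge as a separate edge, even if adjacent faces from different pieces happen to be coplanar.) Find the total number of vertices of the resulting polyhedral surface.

A regular tetrahedron: V=4, E=6, F=4.
Attach a triangular bipyramid (V=5, E=9, F=6) along a 3-gon: merge 3 vertices and 3 edges, delete both glued faces → V=6, E=12, F=8.
Check: V − E + F = 6 − 12 + 8 = 2.

6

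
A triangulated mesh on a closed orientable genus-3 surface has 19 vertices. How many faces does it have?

χ = 2 − 2·3 = -4, and every face is a triangle so 3F = 2E.
V − E + F = -4 with E = 3F/2 gives 19 − (3/2 − 1)·F = -4, so F = 46 and E = 69.

46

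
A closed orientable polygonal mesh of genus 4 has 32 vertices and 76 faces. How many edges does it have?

114

For a closed orientable surface of genus 4, χ = 2 − 2·4 = -6.
E = V + F − (-6) = 32 + 76 − (-6) = 114.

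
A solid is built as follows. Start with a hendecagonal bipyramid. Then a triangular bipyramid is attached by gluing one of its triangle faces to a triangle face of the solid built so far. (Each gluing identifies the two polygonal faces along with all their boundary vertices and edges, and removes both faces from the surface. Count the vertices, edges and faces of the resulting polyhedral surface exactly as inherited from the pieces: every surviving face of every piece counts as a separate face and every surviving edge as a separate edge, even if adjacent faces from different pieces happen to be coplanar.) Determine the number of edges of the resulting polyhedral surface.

A hendecagonal bipyramid: V=13, E=33, F=22.
Attach a triangular bipyramid (V=5, E=9, F=6) along a 3-gon: merge 3 vertices and 3 edges, delete both glued faces → V=15, E=39, F=26.
Check: V − E + F = 15 − 39 + 26 = 2.

39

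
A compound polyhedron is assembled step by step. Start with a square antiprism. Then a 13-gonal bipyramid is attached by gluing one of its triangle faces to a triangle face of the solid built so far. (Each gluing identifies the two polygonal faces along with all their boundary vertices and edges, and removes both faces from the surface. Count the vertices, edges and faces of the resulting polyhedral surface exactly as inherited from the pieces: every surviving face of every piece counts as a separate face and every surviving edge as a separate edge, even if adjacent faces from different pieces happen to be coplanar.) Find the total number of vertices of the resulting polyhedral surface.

20

A square antiprism: V=8, E=16, F=10.
Attach a 13-gonal bipyramid (V=15, E=39, F=26) along a 3-gon: merge 3 vertices and 3 edges, delete both glued faces → V=20, E=52, F=34.
Check: V − E + F = 20 − 52 + 34 = 2.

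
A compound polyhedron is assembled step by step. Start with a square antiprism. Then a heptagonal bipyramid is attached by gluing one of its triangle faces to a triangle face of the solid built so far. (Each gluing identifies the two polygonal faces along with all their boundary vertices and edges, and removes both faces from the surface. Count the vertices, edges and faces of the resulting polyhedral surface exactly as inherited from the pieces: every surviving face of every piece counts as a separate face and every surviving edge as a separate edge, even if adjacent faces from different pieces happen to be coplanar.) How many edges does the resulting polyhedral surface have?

34

A square antiprism: V=8, E=16, F=10.
Attach a heptagonal bipyramid (V=9, E=21, F=14) along a 3-gon: merge 3 vertices and 3 edges, delete both glued faces → V=14, E=34, F=22.
Check: V − E + F = 14 − 34 + 22 = 2.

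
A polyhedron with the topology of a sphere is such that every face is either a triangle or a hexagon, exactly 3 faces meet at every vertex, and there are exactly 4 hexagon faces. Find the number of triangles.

Let x be the number of triangles; then F = 4 + x.
Edge–face incidences: 2E = 6·4 + 3·x = 24 + 3x.
Every vertex has degree 3, so 3V = 2E.
Euler: V − E + F = 2 ⇒ (2E)/3 − E + (4 + x) = 2.
Multiply by 6: 2·(2E) − 3·(2E) + 6·(4 + x) = 12, i.e. 24 + 6x − (24 + 3x) = 12.
Collecting terms: 3x = 12, so x = 4.
Then 2E = 24 + 3·4 = 36, so E = 18, V = 2E/3 = 12, F = 4 + 4 = 8.

4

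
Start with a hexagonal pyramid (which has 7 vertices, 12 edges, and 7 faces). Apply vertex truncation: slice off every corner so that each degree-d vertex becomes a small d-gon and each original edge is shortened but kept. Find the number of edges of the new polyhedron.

Truncation replaces each original edge-end by a new vertex, so V′ = 2E = 24.
Each original edge survives, and each old vertex of degree d contributes d new edges; summing degrees gives Σd = 2E, so E′ = E + 2E = 3E = 36.
Each original face survives and each original vertex becomes one new face: F′ = F + V = 14.

36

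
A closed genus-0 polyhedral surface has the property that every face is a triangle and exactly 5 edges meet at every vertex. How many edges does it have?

30

Each face has 3 edges and each edge borders two faces, so 2E = 3F.
Each vertex has degree 5, so 5V = 2E and hence V = 3F/5.
Euler: V − E + F = 2 ⇒ (3F/5) − (3F/2) + F = 2.
Multiply by 10: (6 − 15 + 10)F = 20, i.e. 1F = 20.
So F = 20, E = 3·20/2 = 30, V = 3·20/5 = 12.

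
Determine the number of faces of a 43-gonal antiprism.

An antiprism on an n-gon has two n-gon caps and 2n triangles: V = 2·43 = 86, E = 4·43 = 172, F = 2·43 + 2 = 88.

88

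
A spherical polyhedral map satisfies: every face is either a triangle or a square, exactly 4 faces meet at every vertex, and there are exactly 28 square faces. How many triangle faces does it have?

8

Let x be the number of triangles; then F = 28 + x.
Edge–face incidences: 2E = 4·28 + 3·x = 112 + 3x.
Every vertex has degree 4, so 4V = 2E.
Euler: V − E + F = 2 ⇒ (2E)/4 − E + (28 + x) = 2.
Multiply by 8: 2·(2E) − 4·(2E) + 8·(28 + x) = 16, i.e. 224 + 8x − 2·(112 + 3x) = 16.
Collecting terms: 2x = 16, so x = 8.
Then 2E = 112 + 3·8 = 136, so E = 68, V = 2E/4 = 34, F = 28 + 8 = 36.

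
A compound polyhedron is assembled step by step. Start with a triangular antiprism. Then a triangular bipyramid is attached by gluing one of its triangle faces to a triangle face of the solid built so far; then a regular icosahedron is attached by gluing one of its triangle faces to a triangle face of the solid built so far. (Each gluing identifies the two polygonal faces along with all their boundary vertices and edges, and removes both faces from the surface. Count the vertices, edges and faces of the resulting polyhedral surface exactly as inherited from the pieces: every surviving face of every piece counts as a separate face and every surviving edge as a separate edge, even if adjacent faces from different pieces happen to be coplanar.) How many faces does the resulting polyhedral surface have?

30

A triangular antiprism: V=6, E=12, F=8.
Attach a triangular bipyramid (V=5, E=9, F=6) along a 3-gon: merge 3 vertices and 3 edges, delete both glued faces → V=8, E=18, F=12.
Attach a regular icosahedron (V=12, E=30, F=20) along a 3-gon: merge 3 vertices and 3 edges, delete both glued faces → V=17, E=45, F=30.
Check: V − E + F = 17 − 45 + 30 = 2.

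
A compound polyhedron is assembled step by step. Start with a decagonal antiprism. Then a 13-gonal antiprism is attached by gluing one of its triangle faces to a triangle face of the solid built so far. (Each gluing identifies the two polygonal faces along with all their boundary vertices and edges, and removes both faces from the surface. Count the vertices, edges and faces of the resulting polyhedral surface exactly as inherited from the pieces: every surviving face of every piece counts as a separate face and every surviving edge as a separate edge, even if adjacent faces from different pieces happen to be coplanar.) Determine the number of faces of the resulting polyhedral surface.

A decagonal antiprism: V=20, E=40, F=22.
Attach a 13-gonal antiprism (V=26, E=52, F=28) along a 3-gon: merge 3 vertices and 3 edges, delete both glued faces → V=43, E=89, F=48.
Check: V − E + F = 43 − 89 + 48 = 2.

48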